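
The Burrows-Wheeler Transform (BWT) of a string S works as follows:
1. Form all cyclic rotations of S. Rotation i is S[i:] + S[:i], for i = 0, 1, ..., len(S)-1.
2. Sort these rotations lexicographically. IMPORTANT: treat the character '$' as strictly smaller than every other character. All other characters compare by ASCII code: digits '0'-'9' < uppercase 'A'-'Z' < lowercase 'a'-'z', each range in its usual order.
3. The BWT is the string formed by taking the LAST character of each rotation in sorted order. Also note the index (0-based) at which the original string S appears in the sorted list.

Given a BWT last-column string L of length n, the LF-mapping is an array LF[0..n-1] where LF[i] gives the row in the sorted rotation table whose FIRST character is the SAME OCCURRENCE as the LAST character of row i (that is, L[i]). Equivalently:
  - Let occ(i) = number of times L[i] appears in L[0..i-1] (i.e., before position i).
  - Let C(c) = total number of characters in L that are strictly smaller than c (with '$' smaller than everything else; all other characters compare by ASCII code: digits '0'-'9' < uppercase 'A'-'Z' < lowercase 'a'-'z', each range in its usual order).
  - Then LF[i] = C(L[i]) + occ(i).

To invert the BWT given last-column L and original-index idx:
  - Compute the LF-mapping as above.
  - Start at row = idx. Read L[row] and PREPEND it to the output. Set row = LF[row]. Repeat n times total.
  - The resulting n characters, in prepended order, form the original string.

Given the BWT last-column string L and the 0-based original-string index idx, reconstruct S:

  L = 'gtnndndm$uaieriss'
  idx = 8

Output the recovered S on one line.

LF mapping: 5 15 9 10 2 11 3 8 0 16 1 6 4 12 7 13 14
Walk LF starting at row 8, prepending L[row]:
  step 1: row=8, L[8]='$', prepend. Next row=LF[8]=0
  step 2: row=0, L[0]='g', prepend. Next row=LF[0]=5
  step 3: row=5, L[5]='n', prepend. Next row=LF[5]=11
  step 4: row=11, L[11]='i', prepend. Next row=LF[11]=6
  step 5: row=6, L[6]='d', prepend. Next row=LF[6]=3
  step 6: row=3, L[3]='n', prepend. Next row=LF[3]=10
  step 7: row=10, L[10]='a', prepend. Next row=LF[10]=1
  step 8: row=1, L[1]='t', prepend. Next row=LF[1]=15
  step 9: row=15, L[15]='s', prepend. Next row=LF[15]=13
  step 10: row=13, L[13]='r', prepend. Next row=LF[13]=12
  step 11: row=12, L[12]='e', prepend. Next row=LF[12]=4
  step 12: row=4, L[4]='d', prepend. Next row=LF[4]=2
  step 13: row=2, L[2]='n', prepend. Next row=LF[2]=9
  step 14: row=9, L[9]='u', prepend. Next row=LF[9]=16
  step 15: row=16, L[16]='s', prepend. Next row=LF[16]=14
  step 16: row=14, L[14]='i', prepend. Next row=LF[14]=7
  step 17: row=7, L[7]='m', prepend. Next row=LF[7]=8
Reversed output: misunderstanding$

Answer: misunderstanding$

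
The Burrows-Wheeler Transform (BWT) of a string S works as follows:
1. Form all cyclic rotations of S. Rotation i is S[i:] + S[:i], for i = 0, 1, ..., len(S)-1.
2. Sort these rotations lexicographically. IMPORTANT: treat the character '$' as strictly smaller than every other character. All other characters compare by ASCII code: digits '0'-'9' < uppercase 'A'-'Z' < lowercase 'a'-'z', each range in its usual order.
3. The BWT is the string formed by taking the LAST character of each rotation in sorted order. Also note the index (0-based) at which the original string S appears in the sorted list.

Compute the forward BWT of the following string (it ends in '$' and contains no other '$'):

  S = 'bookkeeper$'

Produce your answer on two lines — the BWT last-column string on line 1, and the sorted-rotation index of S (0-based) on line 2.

All 11 rotations (rotation i = S[i:]+S[:i]):
  rot[0] = bookkeeper$
  rot[1] = ookkeeper$b
  rot[2] = okkeeper$bo
  rot[3] = kkeeper$boo
  rot[4] = keeper$book
  rot[5] = eeper$bookk
  rot[6] = eper$bookke
  rot[7] = per$bookkee
  rot[8] = er$bookkeep
  rot[9] = r$bookkeepe
  rot[10] = $bookkeeper
Sorted (with $ < everything):
  sorted[0] = $bookkeeper  (last char: 'r')
  sorted[1] = bookkeeper$  (last char: '$')
  sorted[2] = eeper$bookk  (last char: 'k')
  sorted[3] = eper$bookke  (last char: 'e')
  sorted[4] = er$bookkeep  (last char: 'p')
  sorted[5] = keeper$book  (last char: 'k')
  sorted[6] = kkeeper$boo  (last char: 'o')
  sorted[7] = okkeeper$bo  (last char: 'o')
  sorted[8] = ookkeeper$b  (last char: 'b')
  sorted[9] = per$bookkee  (last char: 'e')
  sorted[10] = r$bookkeepe  (last char: 'e')
Last column: r$kepkoobee
Original string S is at sorted index 1

Answer: r$kepkoobee
1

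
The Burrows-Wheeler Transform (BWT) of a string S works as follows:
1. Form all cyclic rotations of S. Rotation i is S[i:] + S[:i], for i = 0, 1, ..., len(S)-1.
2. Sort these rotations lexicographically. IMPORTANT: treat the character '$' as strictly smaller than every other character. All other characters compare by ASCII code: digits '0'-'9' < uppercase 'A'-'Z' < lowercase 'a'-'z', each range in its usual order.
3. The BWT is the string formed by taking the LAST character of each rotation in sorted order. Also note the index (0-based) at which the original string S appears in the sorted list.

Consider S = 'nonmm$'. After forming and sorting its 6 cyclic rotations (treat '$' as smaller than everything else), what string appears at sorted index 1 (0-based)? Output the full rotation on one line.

Answer: m$nonm

Derivation:
All 6 rotations (rotation i = S[i:]+S[:i]):
  rot[0] = nonmm$
  rot[1] = onmm$n
  rot[2] = nmm$no
  rot[3] = mm$non
  rot[4] = m$nonm
  rot[5] = $nonmm
Sorted (with $ < everything):
  sorted[0] = $nonmm
  sorted[1] = m$nonm
  sorted[2] = mm$non
  sorted[3] = nmm$no
  sorted[4] = nonmm$
  sorted[5] = onmm$n
sorted[1] = m$nonm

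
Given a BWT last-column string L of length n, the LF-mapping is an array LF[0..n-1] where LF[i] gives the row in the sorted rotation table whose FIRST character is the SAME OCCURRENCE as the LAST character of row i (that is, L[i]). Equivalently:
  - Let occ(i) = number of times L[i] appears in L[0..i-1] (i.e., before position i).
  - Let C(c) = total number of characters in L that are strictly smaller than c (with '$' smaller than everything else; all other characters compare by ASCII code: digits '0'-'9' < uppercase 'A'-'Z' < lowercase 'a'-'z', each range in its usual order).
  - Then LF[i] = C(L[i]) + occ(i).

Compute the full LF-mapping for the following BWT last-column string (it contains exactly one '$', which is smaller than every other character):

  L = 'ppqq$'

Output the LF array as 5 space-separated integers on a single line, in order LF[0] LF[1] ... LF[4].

Char counts: '$':1, 'p':2, 'q':2
C (first-col start): C('$')=0, C('p')=1, C('q')=3
L[0]='p': occ=0, LF[0]=C('p')+0=1+0=1
L[1]='p': occ=1, LF[1]=C('p')+1=1+1=2
L[2]='q': occ=0, LF[2]=C('q')+0=3+0=3
L[3]='q': occ=1, LF[3]=C('q')+1=3+1=4
L[4]='$': occ=0, LF[4]=C('$')+0=0+0=0

Answer: 1 2 3 4 0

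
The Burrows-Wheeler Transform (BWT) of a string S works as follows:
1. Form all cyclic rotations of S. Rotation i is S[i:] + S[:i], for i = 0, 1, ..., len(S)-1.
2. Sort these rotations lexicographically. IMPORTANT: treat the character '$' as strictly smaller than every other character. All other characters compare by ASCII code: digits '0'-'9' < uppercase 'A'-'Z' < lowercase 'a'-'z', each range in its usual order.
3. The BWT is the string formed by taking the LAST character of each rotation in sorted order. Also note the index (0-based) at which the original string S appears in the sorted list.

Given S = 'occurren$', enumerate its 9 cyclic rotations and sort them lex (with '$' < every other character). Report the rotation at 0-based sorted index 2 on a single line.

Answer: curren$oc

Derivation:
All 9 rotations (rotation i = S[i:]+S[:i]):
  rot[0] = occurren$
  rot[1] = ccurren$o
  rot[2] = curren$oc
  rot[3] = urren$occ
  rot[4] = rren$occu
  rot[5] = ren$occur
  rot[6] = en$occurr
  rot[7] = n$occurre
  rot[8] = $occurren
Sorted (with $ < everything):
  sorted[0] = $occurren
  sorted[1] = ccurren$o
  sorted[2] = curren$oc
  sorted[3] = en$occurr
  sorted[4] = n$occurre
  sorted[5] = occurren$
  sorted[6] = ren$occur
  sorted[7] = rren$occu
  sorted[8] = urren$occ
sorted[2] = curren$oc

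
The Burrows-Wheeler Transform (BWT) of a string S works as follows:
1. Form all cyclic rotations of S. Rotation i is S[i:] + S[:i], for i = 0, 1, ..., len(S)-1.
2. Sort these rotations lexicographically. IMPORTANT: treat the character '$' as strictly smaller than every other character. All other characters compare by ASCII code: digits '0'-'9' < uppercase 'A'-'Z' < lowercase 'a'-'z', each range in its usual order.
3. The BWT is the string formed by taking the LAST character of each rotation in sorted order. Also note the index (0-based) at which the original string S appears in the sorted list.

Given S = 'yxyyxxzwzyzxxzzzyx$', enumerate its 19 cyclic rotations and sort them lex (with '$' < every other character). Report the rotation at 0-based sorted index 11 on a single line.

Answer: yyxxzwzyzxxzzzyx$yx

Derivation:
All 19 rotations (rotation i = S[i:]+S[:i]):
  rot[0] = yxyyxxzwzyzxxzzzyx$
  rot[1] = xyyxxzwzyzxxzzzyx$y
  rot[2] = yyxxzwzyzxxzzzyx$yx
  rot[3] = yxxzwzyzxxzzzyx$yxy
  rot[4] = xxzwzyzxxzzzyx$yxyy
  rot[5] = xzwzyzxxzzzyx$yxyyx
  rot[6] = zwzyzxxzzzyx$yxyyxx
  rot[7] = wzyzxxzzzyx$yxyyxxz
  rot[8] = zyzxxzzzyx$yxyyxxzw
  rot[9] = yzxxzzzyx$yxyyxxzwz
  rot[10] = zxxzzzyx$yxyyxxzwzy
  rot[11] = xxzzzyx$yxyyxxzwzyz
  rot[12] = xzzzyx$yxyyxxzwzyzx
  rot[13] = zzzyx$yxyyxxzwzyzxx
  rot[14] = zzyx$yxyyxxzwzyzxxz
  rot[15] = zyx$yxyyxxzwzyzxxzz
  rot[16] = yx$yxyyxxzwzyzxxzzz
  rot[17] = x$yxyyxxzwzyzxxzzzy
  rot[18] = $yxyyxxzwzyzxxzzzyx
Sorted (with $ < everything):
  sorted[0] = $yxyyxxzwzyzxxzzzyx
  sorted[1] = wzyzxxzzzyx$yxyyxxz
  sorted[2] = x$yxyyxxzwzyzxxzzzy
  sorted[3] = xxzwzyzxxzzzyx$yxyy
  sorted[4] = xxzzzyx$yxyyxxzwzyz
  sorted[5] = xyyxxzwzyzxxzzzyx$y
  sorted[6] = xzwzyzxxzzzyx$yxyyx
  sorted[7] = xzzzyx$yxyyxxzwzyzx
  sorted[8] = yx$yxyyxxzwzyzxxzzz
  sorted[9] = yxxzwzyzxxzzzyx$yxy
  sorted[10] = yxyyxxzwzyzxxzzzyx$
  sorted[11] = yyxxzwzyzxxzzzyx$yx
  sorted[12] = yzxxzzzyx$yxyyxxzwz
  sorted[13] = zwzyzxxzzzyx$yxyyxx
  sorted[14] = zxxzzzyx$yxyyxxzwzy
  sorted[15] = zyx$yxyyxxzwzyzxxzz
  sorted[16] = zyzxxzzzyx$yxyyxxzw
  sorted[17] = zzyx$yxyyxxzwzyzxxz
  sorted[18] = zzzyx$yxyyxxzwzyzxx
sorted[11] = yyxxzwzyzxxzzzyx$yx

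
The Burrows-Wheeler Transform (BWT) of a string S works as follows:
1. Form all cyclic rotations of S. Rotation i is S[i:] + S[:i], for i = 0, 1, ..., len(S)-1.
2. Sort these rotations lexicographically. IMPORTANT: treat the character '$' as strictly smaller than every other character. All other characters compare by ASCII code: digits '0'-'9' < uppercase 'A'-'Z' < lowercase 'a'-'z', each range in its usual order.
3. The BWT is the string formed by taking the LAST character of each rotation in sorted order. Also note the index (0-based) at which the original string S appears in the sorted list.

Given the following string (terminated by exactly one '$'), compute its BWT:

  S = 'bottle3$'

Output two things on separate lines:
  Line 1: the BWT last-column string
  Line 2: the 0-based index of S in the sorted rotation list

All 8 rotations (rotation i = S[i:]+S[:i]):
  rot[0] = bottle3$
  rot[1] = ottle3$b
  rot[2] = ttle3$bo
  rot[3] = tle3$bot
  rot[4] = le3$bott
  rot[5] = e3$bottl
  rot[6] = 3$bottle
  rot[7] = $bottle3
Sorted (with $ < everything):
  sorted[0] = $bottle3  (last char: '3')
  sorted[1] = 3$bottle  (last char: 'e')
  sorted[2] = bottle3$  (last char: '$')
  sorted[3] = e3$bottl  (last char: 'l')
  sorted[4] = le3$bott  (last char: 't')
  sorted[5] = ottle3$b  (last char: 'b')
  sorted[6] = tle3$bot  (last char: 't')
  sorted[7] = ttle3$bo  (last char: 'o')
Last column: 3e$ltbto
Original string S is at sorted index 2

Answer: 3e$ltbto
2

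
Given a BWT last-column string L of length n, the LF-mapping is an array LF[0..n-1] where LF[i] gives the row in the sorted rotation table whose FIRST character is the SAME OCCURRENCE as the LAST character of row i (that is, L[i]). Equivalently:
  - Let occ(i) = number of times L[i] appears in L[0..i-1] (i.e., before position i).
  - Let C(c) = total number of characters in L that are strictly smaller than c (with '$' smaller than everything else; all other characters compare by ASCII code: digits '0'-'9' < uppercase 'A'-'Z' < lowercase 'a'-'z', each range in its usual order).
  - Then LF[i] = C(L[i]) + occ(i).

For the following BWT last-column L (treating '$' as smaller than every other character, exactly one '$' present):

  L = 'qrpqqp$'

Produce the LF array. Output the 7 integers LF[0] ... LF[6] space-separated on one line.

Answer: 3 6 1 4 5 2 0

Derivation:
Char counts: '$':1, 'p':2, 'q':3, 'r':1
C (first-col start): C('$')=0, C('p')=1, C('q')=3, C('r')=6
L[0]='q': occ=0, LF[0]=C('q')+0=3+0=3
L[1]='r': occ=0, LF[1]=C('r')+0=6+0=6
L[2]='p': occ=0, LF[2]=C('p')+0=1+0=1
L[3]='q': occ=1, LF[3]=C('q')+1=3+1=4
L[4]='q': occ=2, LF[4]=C('q')+2=3+2=5
L[5]='p': occ=1, LF[5]=C('p')+1=1+1=2
L[6]='$': occ=0, LF[6]=C('$')+0=0+0=0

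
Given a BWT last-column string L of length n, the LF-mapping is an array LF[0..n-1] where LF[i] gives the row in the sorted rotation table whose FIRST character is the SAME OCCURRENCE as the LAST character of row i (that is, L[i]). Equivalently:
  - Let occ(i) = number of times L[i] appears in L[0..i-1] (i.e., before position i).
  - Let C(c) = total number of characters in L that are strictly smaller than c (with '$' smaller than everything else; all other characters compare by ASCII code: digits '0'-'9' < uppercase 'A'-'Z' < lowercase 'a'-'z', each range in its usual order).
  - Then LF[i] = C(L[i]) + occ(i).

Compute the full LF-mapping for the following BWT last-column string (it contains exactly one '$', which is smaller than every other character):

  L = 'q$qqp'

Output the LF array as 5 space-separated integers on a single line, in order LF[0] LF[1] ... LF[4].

Char counts: '$':1, 'p':1, 'q':3
C (first-col start): C('$')=0, C('p')=1, C('q')=2
L[0]='q': occ=0, LF[0]=C('q')+0=2+0=2
L[1]='$': occ=0, LF[1]=C('$')+0=0+0=0
L[2]='q': occ=1, LF[2]=C('q')+1=2+1=3
L[3]='q': occ=2, LF[3]=C('q')+2=2+2=4
L[4]='p': occ=0, LF[4]=C('p')+0=1+0=1

Answer: 2 0 3 4 1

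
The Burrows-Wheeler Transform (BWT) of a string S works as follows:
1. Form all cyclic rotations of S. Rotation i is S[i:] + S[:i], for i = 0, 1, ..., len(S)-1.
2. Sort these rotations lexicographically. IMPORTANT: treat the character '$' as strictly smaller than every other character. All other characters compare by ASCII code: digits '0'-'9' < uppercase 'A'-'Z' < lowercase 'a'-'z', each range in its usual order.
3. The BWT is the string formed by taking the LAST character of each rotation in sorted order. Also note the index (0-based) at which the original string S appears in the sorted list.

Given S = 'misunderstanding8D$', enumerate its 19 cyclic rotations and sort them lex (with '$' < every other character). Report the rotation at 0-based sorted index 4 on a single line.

Answer: derstanding8D$misun

Derivation:
All 19 rotations (rotation i = S[i:]+S[:i]):
  rot[0] = misunderstanding8D$
  rot[1] = isunderstanding8D$m
  rot[2] = sunderstanding8D$mi
  rot[3] = understanding8D$mis
  rot[4] = nderstanding8D$misu
  rot[5] = derstanding8D$misun
  rot[6] = erstanding8D$misund
  rot[7] = rstanding8D$misunde
  rot[8] = standing8D$misunder
  rot[9] = tanding8D$misunders
  rot[10] = anding8D$misunderst
  rot[11] = nding8D$misundersta
  rot[12] = ding8D$misunderstan
  rot[13] = ing8D$misunderstand
  rot[14] = ng8D$misunderstandi
  rot[15] = g8D$misunderstandin
  rot[16] = 8D$misunderstanding
  rot[17] = D$misunderstanding8
  rot[18] = $misunderstanding8D
Sorted (with $ < everything):
  sorted[0] = $misunderstanding8D
  sorted[1] = 8D$misunderstanding
  sorted[2] = D$misunderstanding8
  sorted[3] = anding8D$misunderst
  sorted[4] = derstanding8D$misun
  sorted[5] = ding8D$misunderstan
  sorted[6] = erstanding8D$misund
  sorted[7] = g8D$misunderstandin
  sorted[8] = ing8D$misunderstand
  sorted[9] = isunderstanding8D$m
  sorted[10] = misunderstanding8D$
  sorted[11] = nderstanding8D$misu
  sorted[12] = nding8D$misundersta
  sorted[13] = ng8D$misunderstandi
  sorted[14] = rstanding8D$misunde
  sorted[15] = standing8D$misunder
  sorted[16] = sunderstanding8D$mi
  sorted[17] = tanding8D$misunders
  sorted[18] = understanding8D$mis
sorted[4] = derstanding8D$misun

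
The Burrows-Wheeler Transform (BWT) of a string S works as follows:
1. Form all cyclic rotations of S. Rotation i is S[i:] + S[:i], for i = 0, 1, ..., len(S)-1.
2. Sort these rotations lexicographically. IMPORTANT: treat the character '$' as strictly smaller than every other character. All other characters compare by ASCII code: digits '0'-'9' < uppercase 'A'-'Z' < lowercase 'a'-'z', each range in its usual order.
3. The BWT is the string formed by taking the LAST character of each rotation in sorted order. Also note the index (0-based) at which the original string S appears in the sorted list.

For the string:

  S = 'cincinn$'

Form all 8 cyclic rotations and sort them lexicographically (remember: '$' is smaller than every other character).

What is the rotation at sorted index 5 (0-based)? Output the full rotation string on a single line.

Answer: n$cincin

Derivation:
All 8 rotations (rotation i = S[i:]+S[:i]):
  rot[0] = cincinn$
  rot[1] = incinn$c
  rot[2] = ncinn$ci
  rot[3] = cinn$cin
  rot[4] = inn$cinc
  rot[5] = nn$cinci
  rot[6] = n$cincin
  rot[7] = $cincinn
Sorted (with $ < everything):
  sorted[0] = $cincinn
  sorted[1] = cincinn$
  sorted[2] = cinn$cin
  sorted[3] = incinn$c
  sorted[4] = inn$cinc
  sorted[5] = n$cincin
  sorted[6] = ncinn$ci
  sorted[7] = nn$cinci
sorted[5] = n$cincin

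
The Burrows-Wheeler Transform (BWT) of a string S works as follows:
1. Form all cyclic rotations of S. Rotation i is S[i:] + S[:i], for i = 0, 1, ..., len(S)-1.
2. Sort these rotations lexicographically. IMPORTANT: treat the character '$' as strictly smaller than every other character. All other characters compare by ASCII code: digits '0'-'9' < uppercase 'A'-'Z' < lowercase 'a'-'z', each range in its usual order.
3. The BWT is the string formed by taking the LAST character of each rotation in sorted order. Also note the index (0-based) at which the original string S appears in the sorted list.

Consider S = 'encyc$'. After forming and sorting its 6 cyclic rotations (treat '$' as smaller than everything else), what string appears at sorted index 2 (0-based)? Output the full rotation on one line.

All 6 rotations (rotation i = S[i:]+S[:i]):
  rot[0] = encyc$
  rot[1] = ncyc$e
  rot[2] = cyc$en
  rot[3] = yc$enc
  rot[4] = c$ency
  rot[5] = $encyc
Sorted (with $ < everything):
  sorted[0] = $encyc
  sorted[1] = c$ency
  sorted[2] = cyc$en
  sorted[3] = encyc$
  sorted[4] = ncyc$e
  sorted[5] = yc$enc
sorted[2] = cyc$en

Answer: cyc$en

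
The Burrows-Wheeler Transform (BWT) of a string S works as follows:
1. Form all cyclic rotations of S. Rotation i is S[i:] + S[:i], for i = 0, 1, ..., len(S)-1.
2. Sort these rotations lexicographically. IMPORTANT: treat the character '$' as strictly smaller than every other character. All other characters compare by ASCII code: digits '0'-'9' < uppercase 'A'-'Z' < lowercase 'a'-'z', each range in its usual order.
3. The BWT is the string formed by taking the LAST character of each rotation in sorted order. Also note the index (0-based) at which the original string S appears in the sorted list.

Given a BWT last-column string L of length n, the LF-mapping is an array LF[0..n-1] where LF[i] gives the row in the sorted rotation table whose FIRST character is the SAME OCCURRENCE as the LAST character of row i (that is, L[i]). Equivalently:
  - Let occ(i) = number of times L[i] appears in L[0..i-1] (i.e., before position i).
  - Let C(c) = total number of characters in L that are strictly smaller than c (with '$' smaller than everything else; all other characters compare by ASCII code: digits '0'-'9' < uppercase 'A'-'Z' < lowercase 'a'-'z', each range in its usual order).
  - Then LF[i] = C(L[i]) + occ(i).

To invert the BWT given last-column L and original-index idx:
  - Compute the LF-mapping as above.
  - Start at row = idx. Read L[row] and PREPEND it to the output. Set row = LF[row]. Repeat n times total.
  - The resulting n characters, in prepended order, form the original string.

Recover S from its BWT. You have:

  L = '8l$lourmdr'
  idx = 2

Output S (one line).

LF mapping: 1 3 0 4 6 9 7 5 2 8
Walk LF starting at row 2, prepending L[row]:
  step 1: row=2, L[2]='$', prepend. Next row=LF[2]=0
  step 2: row=0, L[0]='8', prepend. Next row=LF[0]=1
  step 3: row=1, L[1]='l', prepend. Next row=LF[1]=3
  step 4: row=3, L[3]='l', prepend. Next row=LF[3]=4
  step 5: row=4, L[4]='o', prepend. Next row=LF[4]=6
  step 6: row=6, L[6]='r', prepend. Next row=LF[6]=7
  step 7: row=7, L[7]='m', prepend. Next row=LF[7]=5
  step 8: row=5, L[5]='u', prepend. Next row=LF[5]=9
  step 9: row=9, L[9]='r', prepend. Next row=LF[9]=8
  step 10: row=8, L[8]='d', prepend. Next row=LF[8]=2
Reversed output: drumroll8$

Answer: drumroll8$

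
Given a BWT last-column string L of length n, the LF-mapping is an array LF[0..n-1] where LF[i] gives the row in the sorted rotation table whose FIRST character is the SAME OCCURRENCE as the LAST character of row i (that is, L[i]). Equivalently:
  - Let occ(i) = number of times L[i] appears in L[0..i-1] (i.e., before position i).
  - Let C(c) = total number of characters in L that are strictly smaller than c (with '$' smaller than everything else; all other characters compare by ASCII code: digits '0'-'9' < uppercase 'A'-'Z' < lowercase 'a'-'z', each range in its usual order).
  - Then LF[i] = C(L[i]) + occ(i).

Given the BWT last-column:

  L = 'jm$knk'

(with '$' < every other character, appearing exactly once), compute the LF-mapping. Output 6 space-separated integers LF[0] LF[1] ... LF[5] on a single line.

Char counts: '$':1, 'j':1, 'k':2, 'm':1, 'n':1
C (first-col start): C('$')=0, C('j')=1, C('k')=2, C('m')=4, C('n')=5
L[0]='j': occ=0, LF[0]=C('j')+0=1+0=1
L[1]='m': occ=0, LF[1]=C('m')+0=4+0=4
L[2]='$': occ=0, LF[2]=C('$')+0=0+0=0
L[3]='k': occ=0, LF[3]=C('k')+0=2+0=2
L[4]='n': occ=0, LF[4]=C('n')+0=5+0=5
L[5]='k': occ=1, LF[5]=C('k')+1=2+1=3

Answer: 1 4 0 2 5 3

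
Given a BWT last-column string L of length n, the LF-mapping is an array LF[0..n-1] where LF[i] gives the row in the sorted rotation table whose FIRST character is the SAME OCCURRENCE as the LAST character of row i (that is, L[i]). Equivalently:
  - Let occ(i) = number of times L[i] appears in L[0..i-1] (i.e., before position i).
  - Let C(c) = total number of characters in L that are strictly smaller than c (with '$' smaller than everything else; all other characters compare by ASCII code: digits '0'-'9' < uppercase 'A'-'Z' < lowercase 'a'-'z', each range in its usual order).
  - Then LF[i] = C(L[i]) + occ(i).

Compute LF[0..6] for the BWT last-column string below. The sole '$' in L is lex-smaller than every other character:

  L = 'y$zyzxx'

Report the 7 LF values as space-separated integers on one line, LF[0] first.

Char counts: '$':1, 'x':2, 'y':2, 'z':2
C (first-col start): C('$')=0, C('x')=1, C('y')=3, C('z')=5
L[0]='y': occ=0, LF[0]=C('y')+0=3+0=3
L[1]='$': occ=0, LF[1]=C('$')+0=0+0=0
L[2]='z': occ=0, LF[2]=C('z')+0=5+0=5
L[3]='y': occ=1, LF[3]=C('y')+1=3+1=4
L[4]='z': occ=1, LF[4]=C('z')+1=5+1=6
L[5]='x': occ=0, LF[5]=C('x')+0=1+0=1
L[6]='x': occ=1, LF[6]=C('x')+1=1+1=2

Answer: 3 0 5 4 6 1 2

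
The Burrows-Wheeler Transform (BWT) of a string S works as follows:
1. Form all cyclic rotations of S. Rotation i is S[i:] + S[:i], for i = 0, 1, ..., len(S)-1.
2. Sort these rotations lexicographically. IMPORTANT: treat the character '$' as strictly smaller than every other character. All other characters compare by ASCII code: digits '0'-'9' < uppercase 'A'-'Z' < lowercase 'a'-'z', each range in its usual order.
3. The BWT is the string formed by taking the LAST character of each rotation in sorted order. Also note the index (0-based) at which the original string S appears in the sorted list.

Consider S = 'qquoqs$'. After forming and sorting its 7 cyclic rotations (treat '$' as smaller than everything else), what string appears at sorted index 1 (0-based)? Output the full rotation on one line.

Answer: oqs$qqu

Derivation:
All 7 rotations (rotation i = S[i:]+S[:i]):
  rot[0] = qquoqs$
  rot[1] = quoqs$q
  rot[2] = uoqs$qq
  rot[3] = oqs$qqu
  rot[4] = qs$qquo
  rot[5] = s$qquoq
  rot[6] = $qquoqs
Sorted (with $ < everything):
  sorted[0] = $qquoqs
  sorted[1] = oqs$qqu
  sorted[2] = qquoqs$
  sorted[3] = qs$qquo
  sorted[4] = quoqs$q
  sorted[5] = s$qquoq
  sorted[6] = uoqs$qq
sorted[1] = oqs$qqu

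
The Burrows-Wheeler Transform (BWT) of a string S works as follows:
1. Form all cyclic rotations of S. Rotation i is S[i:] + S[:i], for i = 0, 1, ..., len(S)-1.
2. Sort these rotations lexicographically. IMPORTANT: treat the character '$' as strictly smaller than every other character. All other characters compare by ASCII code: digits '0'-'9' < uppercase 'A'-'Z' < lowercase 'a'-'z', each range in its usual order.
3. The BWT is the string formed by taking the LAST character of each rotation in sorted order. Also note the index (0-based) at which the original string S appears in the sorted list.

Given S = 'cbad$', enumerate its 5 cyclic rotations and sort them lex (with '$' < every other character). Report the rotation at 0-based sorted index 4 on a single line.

All 5 rotations (rotation i = S[i:]+S[:i]):
  rot[0] = cbad$
  rot[1] = bad$c
  rot[2] = ad$cb
  rot[3] = d$cba
  rot[4] = $cbad
Sorted (with $ < everything):
  sorted[0] = $cbad
  sorted[1] = ad$cb
  sorted[2] = bad$c
  sorted[3] = cbad$
  sorted[4] = d$cba
sorted[4] = d$cba

Answer: d$cba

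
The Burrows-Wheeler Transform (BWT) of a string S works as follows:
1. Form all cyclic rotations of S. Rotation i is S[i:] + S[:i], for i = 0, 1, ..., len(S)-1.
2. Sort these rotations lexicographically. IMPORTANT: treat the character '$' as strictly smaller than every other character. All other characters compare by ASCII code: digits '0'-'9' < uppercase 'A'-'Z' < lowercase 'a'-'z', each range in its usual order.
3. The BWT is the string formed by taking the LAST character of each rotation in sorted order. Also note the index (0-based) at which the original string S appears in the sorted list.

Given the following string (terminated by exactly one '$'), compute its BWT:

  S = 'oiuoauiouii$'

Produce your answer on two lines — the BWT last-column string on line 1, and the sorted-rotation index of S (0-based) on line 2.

All 12 rotations (rotation i = S[i:]+S[:i]):
  rot[0] = oiuoauiouii$
  rot[1] = iuoauiouii$o
  rot[2] = uoauiouii$oi
  rot[3] = oauiouii$oiu
  rot[4] = auiouii$oiuo
  rot[5] = uiouii$oiuoa
  rot[6] = iouii$oiuoau
  rot[7] = ouii$oiuoaui
  rot[8] = uii$oiuoauio
  rot[9] = ii$oiuoauiou
  rot[10] = i$oiuoauioui
  rot[11] = $oiuoauiouii
Sorted (with $ < everything):
  sorted[0] = $oiuoauiouii  (last char: 'i')
  sorted[1] = auiouii$oiuo  (last char: 'o')
  sorted[2] = i$oiuoauioui  (last char: 'i')
  sorted[3] = ii$oiuoauiou  (last char: 'u')
  sorted[4] = iouii$oiuoau  (last char: 'u')
  sorted[5] = iuoauiouii$o  (last char: 'o')
  sorted[6] = oauiouii$oiu  (last char: 'u')
  sorted[7] = oiuoauiouii$  (last char: '$')
  sorted[8] = ouii$oiuoaui  (last char: 'i')
  sorted[9] = uii$oiuoauio  (last char: 'o')
  sorted[10] = uiouii$oiuoa  (last char: 'a')
  sorted[11] = uoauiouii$oi  (last char: 'i')
Last column: ioiuuou$ioai
Original string S is at sorted index 7

Answer: ioiuuou$ioai
7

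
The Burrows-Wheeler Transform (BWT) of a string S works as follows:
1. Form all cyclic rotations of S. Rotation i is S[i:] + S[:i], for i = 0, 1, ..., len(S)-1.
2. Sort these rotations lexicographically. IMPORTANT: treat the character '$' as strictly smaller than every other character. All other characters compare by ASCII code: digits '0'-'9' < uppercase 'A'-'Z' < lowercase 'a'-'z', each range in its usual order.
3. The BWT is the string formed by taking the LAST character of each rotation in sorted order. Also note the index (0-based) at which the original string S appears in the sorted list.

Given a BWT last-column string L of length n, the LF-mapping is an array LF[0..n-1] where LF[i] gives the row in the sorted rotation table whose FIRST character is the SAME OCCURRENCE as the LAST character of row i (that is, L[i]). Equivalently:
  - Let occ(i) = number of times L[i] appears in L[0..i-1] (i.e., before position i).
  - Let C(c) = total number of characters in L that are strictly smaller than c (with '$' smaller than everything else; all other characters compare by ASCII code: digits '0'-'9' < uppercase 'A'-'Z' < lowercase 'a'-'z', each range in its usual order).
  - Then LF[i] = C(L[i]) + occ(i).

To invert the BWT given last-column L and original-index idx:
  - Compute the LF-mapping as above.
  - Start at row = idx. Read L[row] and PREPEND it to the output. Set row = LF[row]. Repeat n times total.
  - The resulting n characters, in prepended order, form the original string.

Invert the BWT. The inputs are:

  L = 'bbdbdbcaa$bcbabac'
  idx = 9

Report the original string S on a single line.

LF mapping: 5 6 15 7 16 8 12 1 2 0 9 13 10 3 11 4 14
Walk LF starting at row 9, prepending L[row]:
  step 1: row=9, L[9]='$', prepend. Next row=LF[9]=0
  step 2: row=0, L[0]='b', prepend. Next row=LF[0]=5
  step 3: row=5, L[5]='b', prepend. Next row=LF[5]=8
  step 4: row=8, L[8]='a', prepend. Next row=LF[8]=2
  step 5: row=2, L[2]='d', prepend. Next row=LF[2]=15
  step 6: row=15, L[15]='a', prepend. Next row=LF[15]=4
  step 7: row=4, L[4]='d', prepend. Next row=LF[4]=16
  step 8: row=16, L[16]='c', prepend. Next row=LF[16]=14
  step 9: row=14, L[14]='b', prepend. Next row=LF[14]=11
  step 10: row=11, L[11]='c', prepend. Next row=LF[11]=13
  step 11: row=13, L[13]='a', prepend. Next row=LF[13]=3
  step 12: row=3, L[3]='b', prepend. Next row=LF[3]=7
  step 13: row=7, L[7]='a', prepend. Next row=LF[7]=1
  step 14: row=1, L[1]='b', prepend. Next row=LF[1]=6
  step 15: row=6, L[6]='c', prepend. Next row=LF[6]=12
  step 16: row=12, L[12]='b', prepend. Next row=LF[12]=10
  step 17: row=10, L[10]='b', prepend. Next row=LF[10]=9
Reversed output: bbcbabacbcdadabb$

Answer: bbcbabacbcdadabb$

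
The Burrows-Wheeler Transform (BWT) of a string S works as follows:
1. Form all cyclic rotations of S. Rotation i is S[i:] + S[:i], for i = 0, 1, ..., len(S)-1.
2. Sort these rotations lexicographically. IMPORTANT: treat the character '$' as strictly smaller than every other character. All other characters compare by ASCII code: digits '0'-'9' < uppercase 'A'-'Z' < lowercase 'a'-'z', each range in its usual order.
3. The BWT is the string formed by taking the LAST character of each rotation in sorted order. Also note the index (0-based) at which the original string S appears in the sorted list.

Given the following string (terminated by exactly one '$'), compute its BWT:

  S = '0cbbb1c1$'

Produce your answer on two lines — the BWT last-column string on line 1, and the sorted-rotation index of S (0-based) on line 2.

Answer: 1$cbbbc10
1

Derivation:
All 9 rotations (rotation i = S[i:]+S[:i]):
  rot[0] = 0cbbb1c1$
  rot[1] = cbbb1c1$0
  rot[2] = bbb1c1$0c
  rot[3] = bb1c1$0cb
  rot[4] = b1c1$0cbb
  rot[5] = 1c1$0cbbb
  rot[6] = c1$0cbbb1
  rot[7] = 1$0cbbb1c
  rot[8] = $0cbbb1c1
Sorted (with $ < everything):
  sorted[0] = $0cbbb1c1  (last char: '1')
  sorted[1] = 0cbbb1c1$  (last char: '$')
  sorted[2] = 1$0cbbb1c  (last char: 'c')
  sorted[3] = 1c1$0cbbb  (last char: 'b')
  sorted[4] = b1c1$0cbb  (last char: 'b')
  sorted[5] = bb1c1$0cb  (last char: 'b')
  sorted[6] = bbb1c1$0c  (last char: 'c')
  sorted[7] = c1$0cbbb1  (last char: '1')
  sorted[8] = cbbb1c1$0  (last char: '0')
Last column: 1$cbbbc10
Original string S is at sorted index 1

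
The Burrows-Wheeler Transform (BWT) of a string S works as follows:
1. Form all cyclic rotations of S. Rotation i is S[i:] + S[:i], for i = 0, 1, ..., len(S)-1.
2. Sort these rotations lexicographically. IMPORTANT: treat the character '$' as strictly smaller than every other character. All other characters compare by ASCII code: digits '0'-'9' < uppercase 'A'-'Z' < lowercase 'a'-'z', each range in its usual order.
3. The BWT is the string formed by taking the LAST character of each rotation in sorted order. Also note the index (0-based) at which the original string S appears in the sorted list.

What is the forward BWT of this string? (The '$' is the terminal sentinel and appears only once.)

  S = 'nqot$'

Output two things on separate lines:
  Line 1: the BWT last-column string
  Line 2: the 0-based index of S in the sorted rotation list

All 5 rotations (rotation i = S[i:]+S[:i]):
  rot[0] = nqot$
  rot[1] = qot$n
  rot[2] = ot$nq
  rot[3] = t$nqo
  rot[4] = $nqot
Sorted (with $ < everything):
  sorted[0] = $nqot  (last char: 't')
  sorted[1] = nqot$  (last char: '$')
  sorted[2] = ot$nq  (last char: 'q')
  sorted[3] = qot$n  (last char: 'n')
  sorted[4] = t$nqo  (last char: 'o')
Last column: t$qno
Original string S is at sorted index 1

Answer: t$qno
1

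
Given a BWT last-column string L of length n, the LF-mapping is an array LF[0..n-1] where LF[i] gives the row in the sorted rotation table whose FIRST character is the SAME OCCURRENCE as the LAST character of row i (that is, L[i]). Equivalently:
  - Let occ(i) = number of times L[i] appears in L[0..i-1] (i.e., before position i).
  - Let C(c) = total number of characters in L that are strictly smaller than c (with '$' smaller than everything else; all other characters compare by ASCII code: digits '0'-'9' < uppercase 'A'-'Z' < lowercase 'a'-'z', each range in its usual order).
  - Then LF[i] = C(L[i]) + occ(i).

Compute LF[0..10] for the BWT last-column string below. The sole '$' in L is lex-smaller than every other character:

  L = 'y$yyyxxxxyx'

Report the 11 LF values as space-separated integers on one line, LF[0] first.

Answer: 6 0 7 8 9 1 2 3 4 10 5

Derivation:
Char counts: '$':1, 'x':5, 'y':5
C (first-col start): C('$')=0, C('x')=1, C('y')=6
L[0]='y': occ=0, LF[0]=C('y')+0=6+0=6
L[1]='$': occ=0, LF[1]=C('$')+0=0+0=0
L[2]='y': occ=1, LF[2]=C('y')+1=6+1=7
L[3]='y': occ=2, LF[3]=C('y')+2=6+2=8
L[4]='y': occ=3, LF[4]=C('y')+3=6+3=9
L[5]='x': occ=0, LF[5]=C('x')+0=1+0=1
L[6]='x': occ=1, LF[6]=C('x')+1=1+1=2
L[7]='x': occ=2, LF[7]=C('x')+2=1+2=3
L[8]='x': occ=3, LF[8]=C('x')+3=1+3=4
L[9]='y': occ=4, LF[9]=C('y')+4=6+4=10
L[10]='x': occ=4, LF[10]=C('x')+4=1+4=5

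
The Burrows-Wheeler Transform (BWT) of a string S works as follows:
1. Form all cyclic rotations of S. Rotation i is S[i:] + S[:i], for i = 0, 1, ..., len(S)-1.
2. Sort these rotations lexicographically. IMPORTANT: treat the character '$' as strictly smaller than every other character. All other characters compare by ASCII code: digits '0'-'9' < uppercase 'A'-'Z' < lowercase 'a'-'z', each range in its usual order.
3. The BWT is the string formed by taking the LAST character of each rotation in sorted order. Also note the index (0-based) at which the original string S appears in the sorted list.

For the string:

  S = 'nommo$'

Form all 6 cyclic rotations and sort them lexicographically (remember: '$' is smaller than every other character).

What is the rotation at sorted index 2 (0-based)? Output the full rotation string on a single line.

Answer: mo$nom

Derivation:
All 6 rotations (rotation i = S[i:]+S[:i]):
  rot[0] = nommo$
  rot[1] = ommo$n
  rot[2] = mmo$no
  rot[3] = mo$nom
  rot[4] = o$nomm
  rot[5] = $nommo
Sorted (with $ < everything):
  sorted[0] = $nommo
  sorted[1] = mmo$no
  sorted[2] = mo$nom
  sorted[3] = nommo$
  sorted[4] = o$nomm
  sorted[5] = ommo$n
sorted[2] = mo$nom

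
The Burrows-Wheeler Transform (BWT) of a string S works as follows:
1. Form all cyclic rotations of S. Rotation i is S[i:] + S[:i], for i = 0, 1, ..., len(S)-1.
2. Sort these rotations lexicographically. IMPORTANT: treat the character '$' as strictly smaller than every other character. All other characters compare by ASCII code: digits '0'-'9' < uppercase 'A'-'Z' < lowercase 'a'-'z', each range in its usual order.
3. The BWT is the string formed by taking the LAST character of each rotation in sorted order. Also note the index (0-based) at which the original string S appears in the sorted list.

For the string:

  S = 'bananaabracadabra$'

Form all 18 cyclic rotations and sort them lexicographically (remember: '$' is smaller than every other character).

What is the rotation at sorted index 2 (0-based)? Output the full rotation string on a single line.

Answer: aabracadabra$banan

Derivation:
All 18 rotations (rotation i = S[i:]+S[:i]):
  rot[0] = bananaabracadabra$
  rot[1] = ananaabracadabra$b
  rot[2] = nanaabracadabra$ba
  rot[3] = anaabracadabra$ban
  rot[4] = naabracadabra$bana
  rot[5] = aabracadabra$banan
  rot[6] = abracadabra$banana
  rot[7] = bracadabra$bananaa
  rot[8] = racadabra$bananaab
  rot[9] = acadabra$bananaabr
  rot[10] = cadabra$bananaabra
  rot[11] = adabra$bananaabrac
  rot[12] = dabra$bananaabraca
  rot[13] = abra$bananaabracad
  rot[14] = bra$bananaabracada
  rot[15] = ra$bananaabracadab
  rot[16] = a$bananaabracadabr
  rot[17] = $bananaabracadabra
Sorted (with $ < everything):
  sorted[0] = $bananaabracadabra
  sorted[1] = a$bananaabracadabr
  sorted[2] = aabracadabra$banan
  sorted[3] = abra$bananaabracad
  sorted[4] = abracadabra$banana
  sorted[5] = acadabra$bananaabr
  sorted[6] = adabra$bananaabrac
  sorted[7] = anaabracadabra$ban
  sorted[8] = ananaabracadabra$b
  sorted[9] = bananaabracadabra$
  sorted[10] = bra$bananaabracada
  sorted[11] = bracadabra$bananaa
  sorted[12] = cadabra$bananaabra
  sorted[13] = dabra$bananaabraca
  sorted[14] = naabracadabra$bana
  sorted[15] = nanaabracadabra$ba
  sorted[16] = ra$bananaabracadab
  sorted[17] = racadabra$bananaab
sorted[2] = aabracadabra$banan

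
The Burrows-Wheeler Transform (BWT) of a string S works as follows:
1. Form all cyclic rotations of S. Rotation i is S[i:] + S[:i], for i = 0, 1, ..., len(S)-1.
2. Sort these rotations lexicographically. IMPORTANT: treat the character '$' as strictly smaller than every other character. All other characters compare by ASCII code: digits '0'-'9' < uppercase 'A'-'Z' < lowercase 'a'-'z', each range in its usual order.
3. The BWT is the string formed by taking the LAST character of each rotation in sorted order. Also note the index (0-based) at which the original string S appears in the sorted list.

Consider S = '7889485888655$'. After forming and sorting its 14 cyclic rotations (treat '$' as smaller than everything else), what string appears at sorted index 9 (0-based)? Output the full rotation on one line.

All 14 rotations (rotation i = S[i:]+S[:i]):
  rot[0] = 7889485888655$
  rot[1] = 889485888655$7
  rot[2] = 89485888655$78
  rot[3] = 9485888655$788
  rot[4] = 485888655$7889
  rot[5] = 85888655$78894
  rot[6] = 5888655$788948
  rot[7] = 888655$7889485
  rot[8] = 88655$78894858
  rot[9] = 8655$788948588
  rot[10] = 655$7889485888
  rot[11] = 55$78894858886
  rot[12] = 5$788948588865
  rot[13] = $7889485888655
Sorted (with $ < everything):
  sorted[0] = $7889485888655
  sorted[1] = 485888655$7889
  sorted[2] = 5$788948588865
  sorted[3] = 55$78894858886
  sorted[4] = 5888655$788948
  sorted[5] = 655$7889485888
  sorted[6] = 7889485888655$
  sorted[7] = 85888655$78894
  sorted[8] = 8655$788948588
  sorted[9] = 88655$78894858
  sorted[10] = 888655$7889485
  sorted[11] = 889485888655$7
  sorted[12] = 89485888655$78
  sorted[13] = 9485888655$788
sorted[9] = 88655$78894858

Answer: 88655$78894858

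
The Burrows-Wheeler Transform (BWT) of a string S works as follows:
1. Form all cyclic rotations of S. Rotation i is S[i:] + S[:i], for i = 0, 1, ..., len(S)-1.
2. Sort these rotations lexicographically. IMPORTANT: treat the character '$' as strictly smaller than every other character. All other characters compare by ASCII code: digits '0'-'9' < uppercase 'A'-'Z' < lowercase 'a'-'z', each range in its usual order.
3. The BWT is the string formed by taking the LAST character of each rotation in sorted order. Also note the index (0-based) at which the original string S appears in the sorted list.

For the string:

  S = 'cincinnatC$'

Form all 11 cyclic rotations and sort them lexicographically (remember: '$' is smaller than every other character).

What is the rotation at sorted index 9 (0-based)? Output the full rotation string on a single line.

Answer: nnatC$cinci

Derivation:
All 11 rotations (rotation i = S[i:]+S[:i]):
  rot[0] = cincinnatC$
  rot[1] = incinnatC$c
  rot[2] = ncinnatC$ci
  rot[3] = cinnatC$cin
  rot[4] = innatC$cinc
  rot[5] = nnatC$cinci
  rot[6] = natC$cincin
  rot[7] = atC$cincinn
  rot[8] = tC$cincinna
  rot[9] = C$cincinnat
  rot[10] = $cincinnatC
Sorted (with $ < everything):
  sorted[0] = $cincinnatC
  sorted[1] = C$cincinnat
  sorted[2] = atC$cincinn
  sorted[3] = cincinnatC$
  sorted[4] = cinnatC$cin
  sorted[5] = incinnatC$c
  sorted[6] = innatC$cinc
  sorted[7] = natC$cincin
  sorted[8] = ncinnatC$ci
  sorted[9] = nnatC$cinci
  sorted[10] = tC$cincinna
sorted[9] = nnatC$cinci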